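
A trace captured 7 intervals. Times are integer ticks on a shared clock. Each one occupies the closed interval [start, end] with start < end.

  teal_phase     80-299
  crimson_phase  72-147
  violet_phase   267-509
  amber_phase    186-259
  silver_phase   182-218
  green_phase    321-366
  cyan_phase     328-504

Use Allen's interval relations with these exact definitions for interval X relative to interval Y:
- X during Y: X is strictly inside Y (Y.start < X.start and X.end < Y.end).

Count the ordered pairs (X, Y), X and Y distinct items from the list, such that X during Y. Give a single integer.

Checking all 42 ordered pairs for relation 'during'; matching pairs in alphabetical order:
(amber_phase, teal_phase): amber_phase during teal_phase ✓
(cyan_phase, violet_phase): cyan_phase during violet_phase ✓
(green_phase, violet_phase): green_phase during violet_phase ✓
(silver_phase, teal_phase): silver_phase during teal_phase ✓
Count: 4.

4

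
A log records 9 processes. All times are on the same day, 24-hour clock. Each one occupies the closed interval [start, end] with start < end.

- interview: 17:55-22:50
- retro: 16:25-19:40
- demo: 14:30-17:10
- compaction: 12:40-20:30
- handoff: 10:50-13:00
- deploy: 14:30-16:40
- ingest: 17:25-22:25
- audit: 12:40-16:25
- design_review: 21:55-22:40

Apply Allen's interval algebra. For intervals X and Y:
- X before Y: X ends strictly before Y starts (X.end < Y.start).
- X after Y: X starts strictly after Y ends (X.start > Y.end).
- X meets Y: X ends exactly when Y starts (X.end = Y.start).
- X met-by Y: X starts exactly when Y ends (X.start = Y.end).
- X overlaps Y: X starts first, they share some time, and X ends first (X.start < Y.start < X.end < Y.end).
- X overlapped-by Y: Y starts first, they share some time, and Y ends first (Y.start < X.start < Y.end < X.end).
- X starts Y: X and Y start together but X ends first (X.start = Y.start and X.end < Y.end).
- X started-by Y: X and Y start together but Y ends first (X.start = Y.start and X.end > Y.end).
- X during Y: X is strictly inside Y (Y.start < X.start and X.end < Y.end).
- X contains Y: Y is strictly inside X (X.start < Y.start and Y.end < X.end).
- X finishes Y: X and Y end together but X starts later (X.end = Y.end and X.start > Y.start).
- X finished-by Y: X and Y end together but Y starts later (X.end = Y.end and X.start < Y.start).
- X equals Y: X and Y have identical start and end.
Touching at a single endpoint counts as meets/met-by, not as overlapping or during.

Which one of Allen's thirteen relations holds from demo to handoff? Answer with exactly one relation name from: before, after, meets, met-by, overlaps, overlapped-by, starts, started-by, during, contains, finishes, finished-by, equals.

demo = [14:30, 17:10]; handoff = [10:50, 13:00].
Compare endpoints: demo.start > handoff.start, demo.start > handoff.end, demo.end > handoff.start, demo.end > handoff.end.
That pattern is 'after'.

after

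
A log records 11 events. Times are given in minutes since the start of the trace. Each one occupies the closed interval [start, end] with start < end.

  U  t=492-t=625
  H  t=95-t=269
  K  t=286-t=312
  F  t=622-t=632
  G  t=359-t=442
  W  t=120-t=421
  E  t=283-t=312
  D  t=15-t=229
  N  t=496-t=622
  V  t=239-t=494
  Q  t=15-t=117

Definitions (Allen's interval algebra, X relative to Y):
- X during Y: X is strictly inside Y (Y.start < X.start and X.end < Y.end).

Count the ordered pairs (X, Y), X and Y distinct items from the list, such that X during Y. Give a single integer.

6

Checking all 110 ordered pairs for relation 'during'; matching pairs in alphabetical order:
(E, V): E during V ✓
(E, W): E during W ✓
(G, V): G during V ✓
(K, V): K during V ✓
(K, W): K during W ✓
(N, U): N during U ✓
Count: 6.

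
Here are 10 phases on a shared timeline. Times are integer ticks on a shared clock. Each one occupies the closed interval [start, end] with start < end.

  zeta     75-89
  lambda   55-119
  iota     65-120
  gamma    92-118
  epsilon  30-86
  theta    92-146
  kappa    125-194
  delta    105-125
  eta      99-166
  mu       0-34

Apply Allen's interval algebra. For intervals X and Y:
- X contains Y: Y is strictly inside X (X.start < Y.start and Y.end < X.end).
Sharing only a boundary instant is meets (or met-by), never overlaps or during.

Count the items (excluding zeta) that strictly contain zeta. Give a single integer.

2

Target zeta = [75, 89].
delta [105, 125] → after → no.
epsilon [30, 86] → overlaps → no.
eta [99, 166] → after → no.
gamma [92, 118] → after → no.
iota [65, 120] → contains → counts.
kappa [125, 194] → after → no.
lambda [55, 119] → contains → counts.
mu [0, 34] → before → no.
theta [92, 146] → after → no.
Total: 2.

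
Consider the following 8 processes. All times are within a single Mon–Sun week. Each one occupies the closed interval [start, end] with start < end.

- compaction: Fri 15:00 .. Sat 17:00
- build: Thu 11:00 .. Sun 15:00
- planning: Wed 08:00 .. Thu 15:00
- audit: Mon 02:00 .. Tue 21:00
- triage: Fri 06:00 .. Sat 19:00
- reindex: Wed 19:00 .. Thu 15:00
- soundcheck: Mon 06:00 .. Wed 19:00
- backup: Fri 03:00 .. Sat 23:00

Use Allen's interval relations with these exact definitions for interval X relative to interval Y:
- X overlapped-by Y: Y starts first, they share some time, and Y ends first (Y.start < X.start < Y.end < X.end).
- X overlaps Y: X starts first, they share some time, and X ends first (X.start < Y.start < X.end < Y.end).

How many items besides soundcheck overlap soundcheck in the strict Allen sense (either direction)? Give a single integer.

2

Target soundcheck = [Mon 06:00, Wed 19:00].
audit [Mon 02:00, Tue 21:00] → overlaps → counts.
backup [Fri 03:00, Sat 23:00] → after → no.
build [Thu 11:00, Sun 15:00] → after → no.
compaction [Fri 15:00, Sat 17:00] → after → no.
planning [Wed 08:00, Thu 15:00] → overlapped-by → counts.
reindex [Wed 19:00, Thu 15:00] → met-by → no.
triage [Fri 06:00, Sat 19:00] → after → no.
Total: 2.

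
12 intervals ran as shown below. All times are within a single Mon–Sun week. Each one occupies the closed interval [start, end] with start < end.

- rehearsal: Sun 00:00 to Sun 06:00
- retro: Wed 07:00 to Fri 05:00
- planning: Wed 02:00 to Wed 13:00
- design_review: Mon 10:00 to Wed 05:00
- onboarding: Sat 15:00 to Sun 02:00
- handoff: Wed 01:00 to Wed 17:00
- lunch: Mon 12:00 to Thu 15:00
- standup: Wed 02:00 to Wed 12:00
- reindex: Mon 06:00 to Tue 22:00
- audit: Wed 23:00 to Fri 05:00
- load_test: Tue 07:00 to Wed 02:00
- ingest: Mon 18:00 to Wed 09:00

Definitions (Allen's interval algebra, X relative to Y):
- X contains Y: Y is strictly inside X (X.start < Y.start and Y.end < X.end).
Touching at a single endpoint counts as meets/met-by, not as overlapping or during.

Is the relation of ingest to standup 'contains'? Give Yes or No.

No

ingest = [Mon 18:00, Wed 09:00], standup = [Wed 02:00, Wed 12:00].
Actual relation of ingest to standup: overlaps.
Asked whether 'contains' holds → No.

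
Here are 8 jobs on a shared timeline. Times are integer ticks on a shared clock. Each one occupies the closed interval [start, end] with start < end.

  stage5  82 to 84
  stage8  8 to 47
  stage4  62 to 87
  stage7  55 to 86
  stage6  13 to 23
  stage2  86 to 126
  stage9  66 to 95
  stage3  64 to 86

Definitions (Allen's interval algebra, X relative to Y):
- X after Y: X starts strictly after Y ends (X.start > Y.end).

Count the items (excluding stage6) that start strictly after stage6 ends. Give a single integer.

Target stage6 = [13, 23].
stage2 [86, 126] → after → counts.
stage3 [64, 86] → after → counts.
stage4 [62, 87] → after → counts.
stage5 [82, 84] → after → counts.
stage7 [55, 86] → after → counts.
stage8 [8, 47] → contains → no.
stage9 [66, 95] → after → counts.
Total: 6.

6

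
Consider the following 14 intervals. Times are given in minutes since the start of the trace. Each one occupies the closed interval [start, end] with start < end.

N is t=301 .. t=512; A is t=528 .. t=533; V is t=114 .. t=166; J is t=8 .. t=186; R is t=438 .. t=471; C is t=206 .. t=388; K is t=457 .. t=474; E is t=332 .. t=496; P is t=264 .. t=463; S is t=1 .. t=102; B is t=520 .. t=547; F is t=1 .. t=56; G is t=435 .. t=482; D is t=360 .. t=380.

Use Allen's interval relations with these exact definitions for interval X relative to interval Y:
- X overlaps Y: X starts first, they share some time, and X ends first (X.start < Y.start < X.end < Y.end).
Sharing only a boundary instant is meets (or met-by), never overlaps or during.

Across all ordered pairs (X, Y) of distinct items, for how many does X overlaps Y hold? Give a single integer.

Checking all 182 ordered pairs for relation 'overlaps'; matching pairs in alphabetical order:
(C, E): C overlaps E ✓
(C, N): C overlaps N ✓
(C, P): C overlaps P ✓
(F, J): F overlaps J ✓
(P, E): P overlaps E ✓
(P, G): P overlaps G ✓
(P, K): P overlaps K ✓
(P, N): P overlaps N ✓
(P, R): P overlaps R ✓
(R, K): R overlaps K ✓
(S, J): S overlaps J ✓
Count: 11.

11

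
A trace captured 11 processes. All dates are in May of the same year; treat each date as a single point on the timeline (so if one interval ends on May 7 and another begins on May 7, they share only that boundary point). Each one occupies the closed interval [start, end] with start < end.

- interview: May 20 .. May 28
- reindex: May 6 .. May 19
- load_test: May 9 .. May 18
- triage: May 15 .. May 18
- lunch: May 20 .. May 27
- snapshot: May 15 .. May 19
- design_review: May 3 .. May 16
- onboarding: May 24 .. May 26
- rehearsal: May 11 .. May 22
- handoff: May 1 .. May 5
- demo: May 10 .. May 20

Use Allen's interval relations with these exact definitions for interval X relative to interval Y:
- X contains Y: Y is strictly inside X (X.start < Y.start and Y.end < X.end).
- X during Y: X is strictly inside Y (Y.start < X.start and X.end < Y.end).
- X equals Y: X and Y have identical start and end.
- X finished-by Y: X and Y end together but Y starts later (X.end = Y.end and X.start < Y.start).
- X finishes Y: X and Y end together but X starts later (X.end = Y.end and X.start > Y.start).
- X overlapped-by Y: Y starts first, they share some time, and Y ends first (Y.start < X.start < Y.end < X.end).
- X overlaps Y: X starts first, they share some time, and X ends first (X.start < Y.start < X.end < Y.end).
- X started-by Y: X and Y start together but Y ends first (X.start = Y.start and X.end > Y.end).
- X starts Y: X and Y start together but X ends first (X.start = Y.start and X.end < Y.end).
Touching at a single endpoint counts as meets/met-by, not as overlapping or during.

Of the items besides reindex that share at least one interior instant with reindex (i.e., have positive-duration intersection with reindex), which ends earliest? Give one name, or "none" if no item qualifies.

design_review

Target reindex = [May 6, May 19].
demo [May 10, May 20] → overlapped-by → candidate.
design_review [May 3, May 16] → overlaps → candidate.
handoff [May 1, May 5] → before → excluded.
interview [May 20, May 28] → after → excluded.
load_test [May 9, May 18] → during → candidate.
lunch [May 20, May 27] → after → excluded.
onboarding [May 24, May 26] → after → excluded.
rehearsal [May 11, May 22] → overlapped-by → candidate.
snapshot [May 15, May 19] → finishes → candidate.
triage [May 15, May 18] → during → candidate.
Among candidates, earliest end is May 16 → design_review.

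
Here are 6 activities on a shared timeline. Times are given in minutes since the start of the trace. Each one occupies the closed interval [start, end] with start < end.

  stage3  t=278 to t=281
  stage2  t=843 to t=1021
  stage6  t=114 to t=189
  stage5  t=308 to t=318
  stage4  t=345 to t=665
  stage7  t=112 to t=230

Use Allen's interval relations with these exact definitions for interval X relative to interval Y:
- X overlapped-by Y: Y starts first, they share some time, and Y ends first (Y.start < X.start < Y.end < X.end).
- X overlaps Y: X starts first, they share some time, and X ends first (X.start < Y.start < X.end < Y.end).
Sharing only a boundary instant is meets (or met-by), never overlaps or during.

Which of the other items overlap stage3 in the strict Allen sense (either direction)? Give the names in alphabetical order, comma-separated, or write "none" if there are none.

none

Target stage3 = [t=278, t=281].
stage2 [t=843, t=1021] → after → no.
stage4 [t=345, t=665] → after → no.
stage5 [t=308, t=318] → after → no.
stage6 [t=114, t=189] → before → no.
stage7 [t=112, t=230] → before → no.
Result: none.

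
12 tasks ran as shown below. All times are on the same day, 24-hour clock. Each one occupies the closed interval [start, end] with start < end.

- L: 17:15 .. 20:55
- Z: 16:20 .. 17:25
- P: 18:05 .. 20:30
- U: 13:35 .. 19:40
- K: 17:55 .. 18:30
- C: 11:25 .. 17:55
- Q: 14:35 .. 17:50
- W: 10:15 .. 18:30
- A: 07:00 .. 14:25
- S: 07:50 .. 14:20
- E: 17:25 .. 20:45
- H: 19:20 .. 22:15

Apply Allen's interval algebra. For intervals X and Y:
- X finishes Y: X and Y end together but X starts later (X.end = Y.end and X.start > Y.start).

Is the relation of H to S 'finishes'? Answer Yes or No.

No

H = [19:20, 22:15], S = [07:50, 14:20].
Actual relation of H to S: after.
Asked whether 'finishes' holds → No.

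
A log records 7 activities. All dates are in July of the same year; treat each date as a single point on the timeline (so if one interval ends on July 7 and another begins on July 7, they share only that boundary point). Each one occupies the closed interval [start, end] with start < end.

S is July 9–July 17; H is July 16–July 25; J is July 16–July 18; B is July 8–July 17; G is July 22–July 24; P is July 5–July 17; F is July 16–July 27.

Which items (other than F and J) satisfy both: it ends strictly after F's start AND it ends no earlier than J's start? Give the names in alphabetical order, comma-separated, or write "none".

Conditions: its end is strictly after F's start (X.end > July 16) AND its end is no earlier than J's start (X.end >= July 16).
B: end July 17 > July 16? ✓; end July 17 >= July 16? ✓ → yes.
G: end July 24 > July 16? ✓; end July 24 >= July 16? ✓ → yes.
H: end July 25 > July 16? ✓; end July 25 >= July 16? ✓ → yes.
P: end July 17 > July 16? ✓; end July 17 >= July 16? ✓ → yes.
S: end July 17 > July 16? ✓; end July 17 >= July 16? ✓ → yes.
Result: B, G, H, P, S.

B, G, H, P, S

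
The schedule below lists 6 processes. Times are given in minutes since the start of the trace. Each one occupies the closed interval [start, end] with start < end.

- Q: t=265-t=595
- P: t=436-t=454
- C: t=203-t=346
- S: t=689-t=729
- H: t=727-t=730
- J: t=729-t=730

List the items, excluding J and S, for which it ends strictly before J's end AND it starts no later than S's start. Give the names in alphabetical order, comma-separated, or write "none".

Conditions: its end is strictly before J's end (X.end < t=730) AND its start is no later than S's start (X.start <= t=689).
C: end t=346 < t=730? ✓; start t=203 <= t=689? ✓ → yes.
H: end t=730 < t=730? ✗; start t=727 <= t=689? ✗ → no.
P: end t=454 < t=730? ✓; start t=436 <= t=689? ✓ → yes.
Q: end t=595 < t=730? ✓; start t=265 <= t=689? ✓ → yes.
Result: C, P, Q.

C, P, Q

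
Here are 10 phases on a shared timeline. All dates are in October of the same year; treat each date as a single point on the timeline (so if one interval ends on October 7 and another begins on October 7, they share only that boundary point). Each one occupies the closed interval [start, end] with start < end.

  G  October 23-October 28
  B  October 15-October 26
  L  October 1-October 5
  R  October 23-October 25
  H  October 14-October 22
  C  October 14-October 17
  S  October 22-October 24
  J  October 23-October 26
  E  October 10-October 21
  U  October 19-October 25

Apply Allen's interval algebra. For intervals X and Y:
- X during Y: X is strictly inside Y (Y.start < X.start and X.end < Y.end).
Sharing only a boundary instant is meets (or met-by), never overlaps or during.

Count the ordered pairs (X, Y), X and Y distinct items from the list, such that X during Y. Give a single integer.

Checking all 90 ordered pairs for relation 'during'; matching pairs in alphabetical order:
(C, E): C during E ✓
(R, B): R during B ✓
(S, B): S during B ✓
(S, U): S during U ✓
(U, B): U during B ✓
Count: 5.

5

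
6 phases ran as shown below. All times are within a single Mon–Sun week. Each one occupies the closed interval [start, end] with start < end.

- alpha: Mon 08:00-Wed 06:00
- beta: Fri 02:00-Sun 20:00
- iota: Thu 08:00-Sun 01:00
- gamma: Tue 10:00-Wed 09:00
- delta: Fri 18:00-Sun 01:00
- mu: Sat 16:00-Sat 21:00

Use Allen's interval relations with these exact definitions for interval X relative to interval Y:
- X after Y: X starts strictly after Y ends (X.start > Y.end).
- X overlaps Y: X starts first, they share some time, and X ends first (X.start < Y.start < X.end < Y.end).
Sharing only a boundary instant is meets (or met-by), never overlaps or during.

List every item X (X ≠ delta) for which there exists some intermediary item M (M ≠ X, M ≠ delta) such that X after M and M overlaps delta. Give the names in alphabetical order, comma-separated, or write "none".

none

Target delta = [Fri 18:00, Sun 01:00].
Intermediaries M with M overlaps delta: none.
Union: none.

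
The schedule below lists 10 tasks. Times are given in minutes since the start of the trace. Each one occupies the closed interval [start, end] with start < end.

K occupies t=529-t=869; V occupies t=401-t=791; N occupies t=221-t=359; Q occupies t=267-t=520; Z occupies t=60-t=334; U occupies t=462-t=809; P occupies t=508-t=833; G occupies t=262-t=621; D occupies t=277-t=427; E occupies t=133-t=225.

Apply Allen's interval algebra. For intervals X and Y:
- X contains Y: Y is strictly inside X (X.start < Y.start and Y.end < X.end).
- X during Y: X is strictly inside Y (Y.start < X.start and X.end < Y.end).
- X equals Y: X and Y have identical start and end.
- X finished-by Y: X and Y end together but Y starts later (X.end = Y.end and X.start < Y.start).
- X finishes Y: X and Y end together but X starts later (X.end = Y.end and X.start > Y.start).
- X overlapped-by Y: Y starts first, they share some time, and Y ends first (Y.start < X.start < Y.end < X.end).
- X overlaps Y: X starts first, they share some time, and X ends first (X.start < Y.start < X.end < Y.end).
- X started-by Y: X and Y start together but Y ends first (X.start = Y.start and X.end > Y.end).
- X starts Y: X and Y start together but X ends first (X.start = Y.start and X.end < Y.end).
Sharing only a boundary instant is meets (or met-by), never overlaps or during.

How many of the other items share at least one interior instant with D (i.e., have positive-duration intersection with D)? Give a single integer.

5

Target D = [t=277, t=427].
E [t=133, t=225] → before → no.
G [t=262, t=621] → contains → counts.
K [t=529, t=869] → after → no.
N [t=221, t=359] → overlaps → counts.
P [t=508, t=833] → after → no.
Q [t=267, t=520] → contains → counts.
U [t=462, t=809] → after → no.
V [t=401, t=791] → overlapped-by → counts.
Z [t=60, t=334] → overlaps → counts.
Total: 5.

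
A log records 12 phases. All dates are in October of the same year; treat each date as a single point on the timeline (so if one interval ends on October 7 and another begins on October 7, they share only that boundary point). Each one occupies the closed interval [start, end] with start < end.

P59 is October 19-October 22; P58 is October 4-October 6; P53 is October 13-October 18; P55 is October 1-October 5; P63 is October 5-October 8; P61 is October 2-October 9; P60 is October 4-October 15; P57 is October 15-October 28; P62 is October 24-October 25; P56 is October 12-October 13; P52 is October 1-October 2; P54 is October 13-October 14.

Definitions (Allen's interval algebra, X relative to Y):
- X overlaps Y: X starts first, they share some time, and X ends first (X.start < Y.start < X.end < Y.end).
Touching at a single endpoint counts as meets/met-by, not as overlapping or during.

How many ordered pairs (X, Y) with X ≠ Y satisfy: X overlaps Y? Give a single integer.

7

Checking all 132 ordered pairs for relation 'overlaps'; matching pairs in alphabetical order:
(P53, P57): P53 overlaps P57 ✓
(P55, P58): P55 overlaps P58 ✓
(P55, P60): P55 overlaps P60 ✓
(P55, P61): P55 overlaps P61 ✓
(P58, P63): P58 overlaps P63 ✓
(P60, P53): P60 overlaps P53 ✓
(P61, P60): P61 overlaps P60 ✓
Count: 7.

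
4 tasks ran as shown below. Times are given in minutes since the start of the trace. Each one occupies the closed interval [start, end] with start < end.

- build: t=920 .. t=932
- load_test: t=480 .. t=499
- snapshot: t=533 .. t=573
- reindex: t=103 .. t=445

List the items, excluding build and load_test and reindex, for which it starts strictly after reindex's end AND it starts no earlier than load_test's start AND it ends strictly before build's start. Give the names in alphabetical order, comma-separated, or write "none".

snapshot

Conditions: its start is strictly after reindex's end (X.start > t=445) AND its start is no earlier than load_test's start (X.start >= t=480) AND its end is strictly before build's start (X.end < t=920).
snapshot: start t=533 > t=445? ✓; start t=533 >= t=480? ✓; end t=573 < t=920? ✓ → yes.
Result: snapshot.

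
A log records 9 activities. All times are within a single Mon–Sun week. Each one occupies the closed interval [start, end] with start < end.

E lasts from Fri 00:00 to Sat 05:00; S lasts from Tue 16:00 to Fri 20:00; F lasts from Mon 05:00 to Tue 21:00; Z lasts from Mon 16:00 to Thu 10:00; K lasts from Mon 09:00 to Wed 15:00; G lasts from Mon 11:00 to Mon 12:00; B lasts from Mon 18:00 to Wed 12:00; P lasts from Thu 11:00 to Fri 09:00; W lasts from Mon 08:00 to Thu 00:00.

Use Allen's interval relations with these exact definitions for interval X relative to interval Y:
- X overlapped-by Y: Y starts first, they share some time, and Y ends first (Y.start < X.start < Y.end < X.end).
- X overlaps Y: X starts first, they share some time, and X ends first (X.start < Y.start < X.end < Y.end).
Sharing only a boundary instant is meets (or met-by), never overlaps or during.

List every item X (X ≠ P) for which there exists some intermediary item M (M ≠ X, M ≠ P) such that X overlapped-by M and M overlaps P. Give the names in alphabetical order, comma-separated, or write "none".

none

Target P = [Thu 11:00, Fri 09:00].
Intermediaries M with M overlaps P: none.
Union: none.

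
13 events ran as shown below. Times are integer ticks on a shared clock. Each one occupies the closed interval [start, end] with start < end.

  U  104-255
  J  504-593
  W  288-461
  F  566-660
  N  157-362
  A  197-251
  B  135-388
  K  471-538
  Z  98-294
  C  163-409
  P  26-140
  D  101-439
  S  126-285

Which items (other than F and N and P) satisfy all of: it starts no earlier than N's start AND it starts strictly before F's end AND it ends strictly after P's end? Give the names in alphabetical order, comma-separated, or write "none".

Conditions: its start is no earlier than N's start (X.start >= 157) AND its start is strictly before F's end (X.start < 660) AND its end is strictly after P's end (X.end > 140).
A: start 197 >= 157? ✓; start 197 < 660? ✓; end 251 > 140? ✓ → yes.
B: start 135 >= 157? ✗; start 135 < 660? ✓; end 388 > 140? ✓ → no.
C: start 163 >= 157? ✓; start 163 < 660? ✓; end 409 > 140? ✓ → yes.
D: start 101 >= 157? ✗; start 101 < 660? ✓; end 439 > 140? ✓ → no.
J: start 504 >= 157? ✓; start 504 < 660? ✓; end 593 > 140? ✓ → yes.
K: start 471 >= 157? ✓; start 471 < 660? ✓; end 538 > 140? ✓ → yes.
S: start 126 >= 157? ✗; start 126 < 660? ✓; end 285 > 140? ✓ → no.
U: start 104 >= 157? ✗; start 104 < 660? ✓; end 255 > 140? ✓ → no.
W: start 288 >= 157? ✓; start 288 < 660? ✓; end 461 > 140? ✓ → yes.
Z: start 98 >= 157? ✗; start 98 < 660? ✓; end 294 > 140? ✓ → no.
Result: A, C, J, K, W.

A, C, J, K, W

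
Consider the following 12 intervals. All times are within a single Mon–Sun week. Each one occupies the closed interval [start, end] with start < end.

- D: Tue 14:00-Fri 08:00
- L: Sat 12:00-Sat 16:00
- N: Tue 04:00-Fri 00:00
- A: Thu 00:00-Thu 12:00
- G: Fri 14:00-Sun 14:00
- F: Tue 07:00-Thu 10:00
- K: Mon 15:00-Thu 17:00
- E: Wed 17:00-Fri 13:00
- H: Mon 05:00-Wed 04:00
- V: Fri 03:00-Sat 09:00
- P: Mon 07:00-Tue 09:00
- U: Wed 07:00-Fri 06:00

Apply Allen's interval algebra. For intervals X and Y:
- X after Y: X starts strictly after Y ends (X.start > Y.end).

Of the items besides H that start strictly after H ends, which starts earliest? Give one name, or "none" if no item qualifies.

Target H = [Mon 05:00, Wed 04:00].
A [Thu 00:00, Thu 12:00] → after → candidate.
D [Tue 14:00, Fri 08:00] → overlapped-by → excluded.
E [Wed 17:00, Fri 13:00] → after → candidate.
F [Tue 07:00, Thu 10:00] → overlapped-by → excluded.
G [Fri 14:00, Sun 14:00] → after → candidate.
K [Mon 15:00, Thu 17:00] → overlapped-by → excluded.
L [Sat 12:00, Sat 16:00] → after → candidate.
N [Tue 04:00, Fri 00:00] → overlapped-by → excluded.
P [Mon 07:00, Tue 09:00] → during → excluded.
U [Wed 07:00, Fri 06:00] → after → candidate.
V [Fri 03:00, Sat 09:00] → after → candidate.
Among candidates, earliest start is Wed 07:00 → U.

U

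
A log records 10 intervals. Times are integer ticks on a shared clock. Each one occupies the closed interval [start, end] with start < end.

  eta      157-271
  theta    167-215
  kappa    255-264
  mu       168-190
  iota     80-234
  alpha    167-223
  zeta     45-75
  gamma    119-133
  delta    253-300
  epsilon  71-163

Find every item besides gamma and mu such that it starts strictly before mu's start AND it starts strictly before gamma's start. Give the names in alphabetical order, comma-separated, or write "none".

Conditions: its start is strictly before mu's start (X.start < 168) AND its start is strictly before gamma's start (X.start < 119).
alpha: start 167 < 168? ✓; start 167 < 119? ✗ → no.
delta: start 253 < 168? ✗; start 253 < 119? ✗ → no.
epsilon: start 71 < 168? ✓; start 71 < 119? ✓ → yes.
eta: start 157 < 168? ✓; start 157 < 119? ✗ → no.
iota: start 80 < 168? ✓; start 80 < 119? ✓ → yes.
kappa: start 255 < 168? ✗; start 255 < 119? ✗ → no.
theta: start 167 < 168? ✓; start 167 < 119? ✗ → no.
zeta: start 45 < 168? ✓; start 45 < 119? ✓ → yes.
Result: epsilon, iota, zeta.

epsilon, iota, zeta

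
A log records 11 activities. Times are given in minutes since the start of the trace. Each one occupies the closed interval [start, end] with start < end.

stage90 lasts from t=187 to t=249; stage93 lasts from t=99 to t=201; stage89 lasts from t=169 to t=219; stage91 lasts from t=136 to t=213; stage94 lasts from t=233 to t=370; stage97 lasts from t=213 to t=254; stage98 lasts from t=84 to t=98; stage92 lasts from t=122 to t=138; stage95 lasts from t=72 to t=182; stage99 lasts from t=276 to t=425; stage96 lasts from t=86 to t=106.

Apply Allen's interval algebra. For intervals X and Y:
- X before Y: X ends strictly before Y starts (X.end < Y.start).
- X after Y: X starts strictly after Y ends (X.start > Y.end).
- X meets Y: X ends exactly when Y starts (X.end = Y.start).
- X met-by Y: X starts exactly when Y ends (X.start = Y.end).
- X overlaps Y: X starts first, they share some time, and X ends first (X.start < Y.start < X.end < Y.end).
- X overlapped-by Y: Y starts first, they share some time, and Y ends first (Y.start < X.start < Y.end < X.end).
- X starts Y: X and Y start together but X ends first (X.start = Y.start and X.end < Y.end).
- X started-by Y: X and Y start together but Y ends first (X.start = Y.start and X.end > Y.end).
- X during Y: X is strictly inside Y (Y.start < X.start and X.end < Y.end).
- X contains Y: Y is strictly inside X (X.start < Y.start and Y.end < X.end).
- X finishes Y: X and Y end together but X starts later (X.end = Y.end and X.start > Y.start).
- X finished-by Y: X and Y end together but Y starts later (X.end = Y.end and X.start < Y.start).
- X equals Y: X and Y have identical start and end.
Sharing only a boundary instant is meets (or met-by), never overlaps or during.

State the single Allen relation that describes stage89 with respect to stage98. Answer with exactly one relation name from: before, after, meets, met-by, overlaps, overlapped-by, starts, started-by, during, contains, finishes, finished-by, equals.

stage89 = [t=169, t=219]; stage98 = [t=84, t=98].
Compare endpoints: stage89.start > stage98.start, stage89.start > stage98.end, stage89.end > stage98.start, stage89.end > stage98.end.
That pattern is 'after'.

after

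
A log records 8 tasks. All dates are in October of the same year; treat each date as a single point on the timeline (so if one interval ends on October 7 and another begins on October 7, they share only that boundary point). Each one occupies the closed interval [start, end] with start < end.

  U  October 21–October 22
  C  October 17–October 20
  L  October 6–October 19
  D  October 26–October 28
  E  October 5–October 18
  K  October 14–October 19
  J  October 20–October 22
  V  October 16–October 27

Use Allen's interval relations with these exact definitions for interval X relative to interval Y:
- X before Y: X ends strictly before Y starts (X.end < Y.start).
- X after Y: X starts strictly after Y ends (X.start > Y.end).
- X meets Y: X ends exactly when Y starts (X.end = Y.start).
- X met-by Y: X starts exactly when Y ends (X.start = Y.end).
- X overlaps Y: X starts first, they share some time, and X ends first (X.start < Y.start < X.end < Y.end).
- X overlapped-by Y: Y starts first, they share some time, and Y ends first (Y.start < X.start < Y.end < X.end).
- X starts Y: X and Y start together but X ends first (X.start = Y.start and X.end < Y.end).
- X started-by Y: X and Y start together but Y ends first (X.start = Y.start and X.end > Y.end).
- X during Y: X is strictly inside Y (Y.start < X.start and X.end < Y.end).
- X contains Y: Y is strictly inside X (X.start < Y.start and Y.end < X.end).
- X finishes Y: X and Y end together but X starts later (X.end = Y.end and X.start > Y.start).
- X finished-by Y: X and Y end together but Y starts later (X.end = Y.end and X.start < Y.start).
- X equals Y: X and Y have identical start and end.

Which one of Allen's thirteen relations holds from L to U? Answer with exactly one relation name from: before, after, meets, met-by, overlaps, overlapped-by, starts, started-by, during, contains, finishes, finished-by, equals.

L = [October 6, October 19]; U = [October 21, October 22].
Compare endpoints: L.start < U.start, L.start < U.end, L.end < U.start, L.end < U.end.
That pattern is 'before'.

before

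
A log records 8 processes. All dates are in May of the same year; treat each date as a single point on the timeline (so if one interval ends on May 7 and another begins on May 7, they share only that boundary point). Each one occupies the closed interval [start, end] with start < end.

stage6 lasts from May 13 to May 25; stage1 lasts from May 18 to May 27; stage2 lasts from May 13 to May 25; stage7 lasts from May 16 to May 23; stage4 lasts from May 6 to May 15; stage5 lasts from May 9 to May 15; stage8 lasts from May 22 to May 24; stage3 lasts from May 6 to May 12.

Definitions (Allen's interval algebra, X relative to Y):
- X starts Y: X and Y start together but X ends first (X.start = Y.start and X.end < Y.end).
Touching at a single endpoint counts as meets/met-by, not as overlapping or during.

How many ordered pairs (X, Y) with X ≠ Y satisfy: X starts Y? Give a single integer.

Checking all 56 ordered pairs for relation 'starts'; matching pairs in alphabetical order:
(stage3, stage4): stage3 starts stage4 ✓
Count: 1.

1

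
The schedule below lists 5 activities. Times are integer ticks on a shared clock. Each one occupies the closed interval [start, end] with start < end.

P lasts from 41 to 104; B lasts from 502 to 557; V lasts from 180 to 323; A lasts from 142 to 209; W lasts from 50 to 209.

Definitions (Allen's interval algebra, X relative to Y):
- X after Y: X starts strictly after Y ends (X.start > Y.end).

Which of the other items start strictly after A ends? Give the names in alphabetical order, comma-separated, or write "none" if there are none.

B

Target A = [142, 209].
B [502, 557] → after → yes.
P [41, 104] → before → no.
V [180, 323] → overlapped-by → no.
W [50, 209] → finished-by → no.
Result: B.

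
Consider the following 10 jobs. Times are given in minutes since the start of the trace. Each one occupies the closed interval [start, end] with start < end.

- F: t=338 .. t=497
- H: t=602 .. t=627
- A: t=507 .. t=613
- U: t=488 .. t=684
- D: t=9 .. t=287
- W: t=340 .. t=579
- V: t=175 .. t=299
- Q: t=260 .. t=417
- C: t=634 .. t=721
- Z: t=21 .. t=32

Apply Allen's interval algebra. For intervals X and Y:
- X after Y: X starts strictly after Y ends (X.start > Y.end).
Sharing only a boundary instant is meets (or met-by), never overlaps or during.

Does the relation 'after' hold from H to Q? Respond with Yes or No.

H = [t=602, t=627], Q = [t=260, t=417].
Actual relation of H to Q: after.
Asked whether 'after' holds → Yes.

Yes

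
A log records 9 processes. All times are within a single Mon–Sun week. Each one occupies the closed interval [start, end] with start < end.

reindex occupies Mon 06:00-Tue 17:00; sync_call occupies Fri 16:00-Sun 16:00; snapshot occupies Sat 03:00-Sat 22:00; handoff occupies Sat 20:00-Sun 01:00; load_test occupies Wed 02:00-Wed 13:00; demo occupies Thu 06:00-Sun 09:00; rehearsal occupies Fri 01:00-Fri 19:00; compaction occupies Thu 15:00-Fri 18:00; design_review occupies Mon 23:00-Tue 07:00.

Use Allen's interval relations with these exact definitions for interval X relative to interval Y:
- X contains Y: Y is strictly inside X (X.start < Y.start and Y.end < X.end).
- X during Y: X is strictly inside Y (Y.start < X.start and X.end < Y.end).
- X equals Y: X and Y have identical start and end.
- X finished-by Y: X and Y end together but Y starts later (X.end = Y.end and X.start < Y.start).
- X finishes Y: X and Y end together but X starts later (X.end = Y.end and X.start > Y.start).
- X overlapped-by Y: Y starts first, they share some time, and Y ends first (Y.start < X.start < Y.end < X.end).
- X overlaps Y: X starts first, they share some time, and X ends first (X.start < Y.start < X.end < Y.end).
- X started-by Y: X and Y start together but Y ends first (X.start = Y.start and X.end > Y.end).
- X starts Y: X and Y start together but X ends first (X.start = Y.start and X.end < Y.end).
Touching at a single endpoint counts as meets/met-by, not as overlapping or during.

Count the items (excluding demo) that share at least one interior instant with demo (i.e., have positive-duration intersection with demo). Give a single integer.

5

Target demo = [Thu 06:00, Sun 09:00].
compaction [Thu 15:00, Fri 18:00] → during → counts.
design_review [Mon 23:00, Tue 07:00] → before → no.
handoff [Sat 20:00, Sun 01:00] → during → counts.
load_test [Wed 02:00, Wed 13:00] → before → no.
rehearsal [Fri 01:00, Fri 19:00] → during → counts.
reindex [Mon 06:00, Tue 17:00] → before → no.
snapshot [Sat 03:00, Sat 22:00] → during → counts.
sync_call [Fri 16:00, Sun 16:00] → overlapped-by → counts.
Total: 5.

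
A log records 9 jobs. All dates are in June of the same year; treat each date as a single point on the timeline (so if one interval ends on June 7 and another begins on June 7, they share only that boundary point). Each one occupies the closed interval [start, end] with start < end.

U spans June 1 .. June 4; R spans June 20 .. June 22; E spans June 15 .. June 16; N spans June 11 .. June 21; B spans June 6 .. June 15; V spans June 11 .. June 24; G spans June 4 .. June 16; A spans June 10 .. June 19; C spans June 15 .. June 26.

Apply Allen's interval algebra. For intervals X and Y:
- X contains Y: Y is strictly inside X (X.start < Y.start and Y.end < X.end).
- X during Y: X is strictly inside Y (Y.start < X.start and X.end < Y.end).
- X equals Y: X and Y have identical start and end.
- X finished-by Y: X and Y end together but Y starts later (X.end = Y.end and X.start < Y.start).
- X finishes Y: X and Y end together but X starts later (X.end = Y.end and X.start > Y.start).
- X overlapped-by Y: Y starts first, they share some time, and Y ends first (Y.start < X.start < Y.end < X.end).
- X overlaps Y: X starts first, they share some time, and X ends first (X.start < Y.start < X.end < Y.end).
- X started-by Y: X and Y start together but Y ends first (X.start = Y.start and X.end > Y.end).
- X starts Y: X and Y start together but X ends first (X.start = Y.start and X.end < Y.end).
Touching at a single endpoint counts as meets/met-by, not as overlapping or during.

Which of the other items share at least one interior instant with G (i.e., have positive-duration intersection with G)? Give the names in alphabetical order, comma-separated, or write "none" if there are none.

Target G = [June 4, June 16].
A [June 10, June 19] → overlapped-by → yes.
B [June 6, June 15] → during → yes.
C [June 15, June 26] → overlapped-by → yes.
E [June 15, June 16] → finishes → yes.
N [June 11, June 21] → overlapped-by → yes.
R [June 20, June 22] → after → no.
U [June 1, June 4] → meets → no.
V [June 11, June 24] → overlapped-by → yes.
Result: A, B, C, E, N, V.

A, B, C, E, N, V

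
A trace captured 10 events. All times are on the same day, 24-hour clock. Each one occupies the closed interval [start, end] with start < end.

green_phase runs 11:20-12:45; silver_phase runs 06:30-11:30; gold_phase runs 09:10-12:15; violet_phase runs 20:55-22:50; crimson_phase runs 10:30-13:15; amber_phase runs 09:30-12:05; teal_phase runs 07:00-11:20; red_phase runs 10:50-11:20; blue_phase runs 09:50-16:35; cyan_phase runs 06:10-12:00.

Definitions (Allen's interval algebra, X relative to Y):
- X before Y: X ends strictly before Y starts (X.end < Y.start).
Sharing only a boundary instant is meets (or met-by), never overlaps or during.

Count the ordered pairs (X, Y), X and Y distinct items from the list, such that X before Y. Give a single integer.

9

Checking all 90 ordered pairs for relation 'before'; matching pairs in alphabetical order:
(amber_phase, violet_phase): amber_phase before violet_phase ✓
(blue_phase, violet_phase): blue_phase before violet_phase ✓
(crimson_phase, violet_phase): crimson_phase before violet_phase ✓
(cyan_phase, violet_phase): cyan_phase before violet_phase ✓
(gold_phase, violet_phase): gold_phase before violet_phase ✓
(green_phase, violet_phase): green_phase before violet_phase ✓
(red_phase, violet_phase): red_phase before violet_phase ✓
(silver_phase, violet_phase): silver_phase before violet_phase ✓
(teal_phase, violet_phase): teal_phase before violet_phase ✓
Count: 9.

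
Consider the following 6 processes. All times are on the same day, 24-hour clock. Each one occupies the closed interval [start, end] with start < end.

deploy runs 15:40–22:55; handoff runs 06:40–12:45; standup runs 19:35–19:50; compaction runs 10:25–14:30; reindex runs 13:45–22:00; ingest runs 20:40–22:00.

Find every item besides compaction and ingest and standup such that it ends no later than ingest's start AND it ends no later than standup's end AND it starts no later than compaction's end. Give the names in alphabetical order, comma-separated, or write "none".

handoff

Conditions: its end is no later than ingest's start (X.end <= 20:40) AND its end is no later than standup's end (X.end <= 19:50) AND its start is no later than compaction's end (X.start <= 14:30).
deploy: end 22:55 <= 20:40? ✗; end 22:55 <= 19:50? ✗; start 15:40 <= 14:30? ✗ → no.
handoff: end 12:45 <= 20:40? ✓; end 12:45 <= 19:50? ✓; start 06:40 <= 14:30? ✓ → yes.
reindex: end 22:00 <= 20:40? ✗; end 22:00 <= 19:50? ✗; start 13:45 <= 14:30? ✓ → no.
Result: handoff.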